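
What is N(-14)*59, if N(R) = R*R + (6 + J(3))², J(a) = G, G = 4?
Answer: 17464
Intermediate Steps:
J(a) = 4
N(R) = 100 + R² (N(R) = R*R + (6 + 4)² = R² + 10² = R² + 100 = 100 + R²)
N(-14)*59 = (100 + (-14)²)*59 = (100 + 196)*59 = 296*59 = 17464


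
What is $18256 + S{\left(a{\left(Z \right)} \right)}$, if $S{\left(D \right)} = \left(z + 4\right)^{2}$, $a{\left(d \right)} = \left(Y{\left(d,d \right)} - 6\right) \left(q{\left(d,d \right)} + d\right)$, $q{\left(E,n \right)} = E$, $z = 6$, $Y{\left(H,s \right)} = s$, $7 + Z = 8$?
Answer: $18356$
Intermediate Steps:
$Z = 1$ ($Z = -7 + 8 = 1$)
$a{\left(d \right)} = 2 d \left(-6 + d\right)$ ($a{\left(d \right)} = \left(d - 6\right) \left(d + d\right) = \left(-6 + d\right) 2 d = 2 d \left(-6 + d\right)$)
$S{\left(D \right)} = 100$ ($S{\left(D \right)} = \left(6 + 4\right)^{2} = 10^{2} = 100$)
$18256 + S{\left(a{\left(Z \right)} \right)} = 18256 + 100 = 18356$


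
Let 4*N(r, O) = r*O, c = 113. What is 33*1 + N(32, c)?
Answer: 937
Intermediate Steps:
N(r, O) = O*r/4 (N(r, O) = (r*O)/4 = (O*r)/4 = O*r/4)
33*1 + N(32, c) = 33*1 + (¼)*113*32 = 33 + 904 = 937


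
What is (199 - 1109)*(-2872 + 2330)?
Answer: 493220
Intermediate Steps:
(199 - 1109)*(-2872 + 2330) = -910*(-542) = 493220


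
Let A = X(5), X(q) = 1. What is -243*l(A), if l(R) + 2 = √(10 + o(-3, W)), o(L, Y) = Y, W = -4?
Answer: 486 - 243*√6 ≈ -109.23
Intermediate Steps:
A = 1
l(R) = -2 + √6 (l(R) = -2 + √(10 - 4) = -2 + √6)
-243*l(A) = -243*(-2 + √6) = 486 - 243*√6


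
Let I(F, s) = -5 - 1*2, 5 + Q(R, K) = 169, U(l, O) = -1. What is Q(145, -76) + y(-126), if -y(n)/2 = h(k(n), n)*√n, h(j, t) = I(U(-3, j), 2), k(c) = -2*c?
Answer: 164 + 42*I*√14 ≈ 164.0 + 157.15*I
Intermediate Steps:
Q(R, K) = 164 (Q(R, K) = -5 + 169 = 164)
I(F, s) = -7 (I(F, s) = -5 - 2 = -7)
h(j, t) = -7
y(n) = 14*√n (y(n) = -(-14)*√n = 14*√n)
Q(145, -76) + y(-126) = 164 + 14*√(-126) = 164 + 14*(3*I*√14) = 164 + 42*I*√14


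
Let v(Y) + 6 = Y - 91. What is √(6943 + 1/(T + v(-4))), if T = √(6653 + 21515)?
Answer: √(-701242 + 13886*√7042)/√(-101 + 2*√7042) ≈ 83.325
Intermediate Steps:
v(Y) = -97 + Y (v(Y) = -6 + (Y - 91) = -6 + (-91 + Y) = -97 + Y)
T = 2*√7042 (T = √28168 = 2*√7042 ≈ 167.83)
√(6943 + 1/(T + v(-4))) = √(6943 + 1/(2*√7042 + (-97 - 4))) = √(6943 + 1/(2*√7042 - 101)) = √(6943 + 1/(-101 + 2*√7042))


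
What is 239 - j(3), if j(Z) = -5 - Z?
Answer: 247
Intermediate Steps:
239 - j(3) = 239 - (-5 - 1*3) = 239 - (-5 - 3) = 239 - 1*(-8) = 239 + 8 = 247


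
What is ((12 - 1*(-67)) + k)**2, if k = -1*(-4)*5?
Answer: 9801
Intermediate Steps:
k = 20 (k = 4*5 = 20)
((12 - 1*(-67)) + k)**2 = ((12 - 1*(-67)) + 20)**2 = ((12 + 67) + 20)**2 = (79 + 20)**2 = 99**2 = 9801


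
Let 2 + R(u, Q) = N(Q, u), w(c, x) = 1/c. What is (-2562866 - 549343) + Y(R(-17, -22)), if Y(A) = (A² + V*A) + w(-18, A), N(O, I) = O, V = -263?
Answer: -55895779/18 ≈ -3.1053e+6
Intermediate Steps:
R(u, Q) = -2 + Q
Y(A) = -1/18 + A² - 263*A (Y(A) = (A² - 263*A) + 1/(-18) = (A² - 263*A) - 1/18 = -1/18 + A² - 263*A)
(-2562866 - 549343) + Y(R(-17, -22)) = (-2562866 - 549343) + (-1/18 + (-2 - 22)² - 263*(-2 - 22)) = -3112209 + (-1/18 + (-24)² - 263*(-24)) = -3112209 + (-1/18 + 576 + 6312) = -3112209 + 123983/18 = -55895779/18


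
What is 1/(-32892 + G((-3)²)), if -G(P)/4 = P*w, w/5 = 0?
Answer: -1/32892 ≈ -3.0403e-5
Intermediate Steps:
w = 0 (w = 5*0 = 0)
G(P) = 0 (G(P) = -4*P*0 = -4*0 = 0)
1/(-32892 + G((-3)²)) = 1/(-32892 + 0) = 1/(-32892) = -1/32892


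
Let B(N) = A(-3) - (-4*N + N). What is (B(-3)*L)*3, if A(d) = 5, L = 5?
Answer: -60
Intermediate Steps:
B(N) = 5 + 3*N (B(N) = 5 - (-4*N + N) = 5 - (-3)*N = 5 + 3*N)
(B(-3)*L)*3 = ((5 + 3*(-3))*5)*3 = ((5 - 9)*5)*3 = -4*5*3 = -20*3 = -60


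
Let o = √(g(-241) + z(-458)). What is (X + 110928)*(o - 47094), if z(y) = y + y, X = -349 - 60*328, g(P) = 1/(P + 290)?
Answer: -4280797506 + 272697*I*√4987/7 ≈ -4.2808e+9 + 2.7511e+6*I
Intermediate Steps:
g(P) = 1/(290 + P)
X = -20029 (X = -349 - 19680 = -20029)
z(y) = 2*y
o = 3*I*√4987/7 (o = √(1/(290 - 241) + 2*(-458)) = √(1/49 - 916) = √(-44883/49) = 3*I*√4987/7 ≈ 30.265*I)
(X + 110928)*(o - 47094) = (-20029 + 110928)*(3*I*√4987/7 - 47094) = 90899*(-47094 + 3*I*√4987/7) = -4280797506 + 272697*I*√4987/7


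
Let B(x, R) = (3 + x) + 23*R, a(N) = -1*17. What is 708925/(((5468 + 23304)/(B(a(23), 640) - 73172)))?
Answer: -20724004525/14386 ≈ -1.4406e+6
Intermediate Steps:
a(N) = -17
B(x, R) = 3 + x + 23*R
708925/(((5468 + 23304)/(B(a(23), 640) - 73172))) = 708925/(((5468 + 23304)/((3 - 17 + 23*640) - 73172))) = 708925/((28772/((3 - 17 + 14720) - 73172))) = 708925/((28772/(14706 - 73172))) = 708925/((28772/(-58466))) = 708925/((28772*(-1/58466))) = 708925/(-14386/29233) = 708925*(-29233/14386) = -20724004525/14386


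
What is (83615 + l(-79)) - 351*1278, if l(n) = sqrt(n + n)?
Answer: -364963 + I*sqrt(158) ≈ -3.6496e+5 + 12.57*I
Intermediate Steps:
l(n) = sqrt(2)*sqrt(n) (l(n) = sqrt(2*n) = sqrt(2)*sqrt(n))
(83615 + l(-79)) - 351*1278 = (83615 + sqrt(2)*sqrt(-79)) - 351*1278 = (83615 + sqrt(2)*(I*sqrt(79))) - 448578 = (83615 + I*sqrt(158)) - 448578 = -364963 + I*sqrt(158)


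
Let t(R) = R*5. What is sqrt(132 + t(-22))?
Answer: sqrt(22) ≈ 4.6904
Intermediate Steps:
t(R) = 5*R
sqrt(132 + t(-22)) = sqrt(132 + 5*(-22)) = sqrt(132 - 110) = sqrt(22)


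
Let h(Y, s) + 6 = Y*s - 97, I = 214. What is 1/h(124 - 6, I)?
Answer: 1/25149 ≈ 3.9763e-5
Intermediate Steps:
h(Y, s) = -103 + Y*s (h(Y, s) = -6 + (Y*s - 97) = -6 + (-97 + Y*s) = -103 + Y*s)
1/h(124 - 6, I) = 1/(-103 + (124 - 6)*214) = 1/(-103 + 118*214) = 1/(-103 + 25252) = 1/25149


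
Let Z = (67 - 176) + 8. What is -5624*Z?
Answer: 568024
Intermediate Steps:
Z = -101 (Z = -109 + 8 = -101)
-5624*Z = -5624*(-101) = 568024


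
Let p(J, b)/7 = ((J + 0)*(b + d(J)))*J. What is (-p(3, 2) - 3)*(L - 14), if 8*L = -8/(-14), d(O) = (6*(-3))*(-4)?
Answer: 909675/14 ≈ 64977.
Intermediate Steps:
d(O) = 72 (d(O) = -18*(-4) = 72)
p(J, b) = 7*J**2*(72 + b) (p(J, b) = 7*(((J + 0)*(b + 72))*J) = 7*((J*(72 + b))*J) = 7*(J**2*(72 + b)) = 7*J**2*(72 + b))
L = 1/14 (L = (-8/(-14))/8 = (-8*(-1/14))/8 = (1/8)*(4/7) = 1/14 ≈ 0.071429)
(-p(3, 2) - 3)*(L - 14) = (-7*3**2*(72 + 2) - 3)*(1/14 - 14) = (-7*9*74 - 3)*(-195/14) = (-1*4662 - 3)*(-195/14) = (-4662 - 3)*(-195/14) = -4665*(-195/14) = 909675/14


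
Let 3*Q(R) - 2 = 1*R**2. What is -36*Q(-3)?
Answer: -132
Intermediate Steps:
Q(R) = 2/3 + R**2/3 (Q(R) = 2/3 + (1*R**2)/3 = 2/3 + R**2/3)
-36*Q(-3) = -36*(2/3 + (1/3)*(-3)**2) = -36*(2/3 + (1/3)*9) = -36*(2/3 + 3) = -36*11/3 = -132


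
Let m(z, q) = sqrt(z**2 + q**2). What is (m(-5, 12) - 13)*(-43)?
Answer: 0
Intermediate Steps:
m(z, q) = sqrt(q**2 + z**2)
(m(-5, 12) - 13)*(-43) = (sqrt(12**2 + (-5)**2) - 13)*(-43) = (sqrt(144 + 25) - 13)*(-43) = (sqrt(169) - 13)*(-43) = (13 - 13)*(-43) = 0*(-43) = 0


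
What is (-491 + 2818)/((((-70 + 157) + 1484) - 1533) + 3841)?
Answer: 2327/3879 ≈ 0.59990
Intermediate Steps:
(-491 + 2818)/((((-70 + 157) + 1484) - 1533) + 3841) = 2327/(((87 + 1484) - 1533) + 3841) = 2327/((1571 - 1533) + 3841) = 2327/(38 + 3841) = 2327/3879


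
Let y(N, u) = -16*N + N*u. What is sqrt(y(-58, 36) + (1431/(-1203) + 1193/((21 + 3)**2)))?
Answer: I*sqrt(107359136119)/9624 ≈ 34.046*I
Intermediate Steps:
sqrt(y(-58, 36) + (1431/(-1203) + 1193/((21 + 3)**2))) = sqrt(-58*(-16 + 36) + (1431/(-1203) + 1193/((21 + 3)**2))) = sqrt(-58*20 + (1431*(-1/1203) + 1193/(24**2))) = sqrt(-1160 + (-477/401 + 1193/576)) = sqrt(-1160 + 203641/230976) = sqrt(-267728519/230976) = I*sqrt(107359136119)/9624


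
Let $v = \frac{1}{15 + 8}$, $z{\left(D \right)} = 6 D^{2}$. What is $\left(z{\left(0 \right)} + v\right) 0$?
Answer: $0$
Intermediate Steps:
$v = \frac{1}{23} \approx 0.043478$
$\left(z{\left(0 \right)} + v\right) 0 = \left(6 \cdot 0^{2} + \frac{1}{23}\right) 0 = \left(6 \cdot 0 + \frac{1}{23}\right) 0 = \left(0 + \frac{1}{23}\right) 0 = \frac{1}{23} \cdot 0 = 0$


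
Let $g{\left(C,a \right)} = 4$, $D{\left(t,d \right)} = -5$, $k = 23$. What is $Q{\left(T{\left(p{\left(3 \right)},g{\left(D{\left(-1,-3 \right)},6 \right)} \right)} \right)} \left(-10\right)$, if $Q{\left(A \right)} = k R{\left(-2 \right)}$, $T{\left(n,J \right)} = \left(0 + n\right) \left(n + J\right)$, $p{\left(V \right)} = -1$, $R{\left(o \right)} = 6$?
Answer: $-1380$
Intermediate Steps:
$T{\left(n,J \right)} = n \left(J + n\right)$
$Q{\left(A \right)} = 138$ ($Q{\left(A \right)} = 23 \cdot 6 = 138$)
$Q{\left(T{\left(p{\left(3 \right)},g{\left(D{\left(-1,-3 \right)},6 \right)} \right)} \right)} \left(-10\right) = 138 \left(-10\right) = -1380$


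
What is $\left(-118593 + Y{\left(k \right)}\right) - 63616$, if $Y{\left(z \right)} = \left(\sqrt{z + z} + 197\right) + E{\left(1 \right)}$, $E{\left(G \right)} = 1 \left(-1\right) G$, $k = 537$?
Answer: $-182013 + \sqrt{1074} \approx -1.8198 \cdot 10^{5}$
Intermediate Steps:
$E{\left(G \right)} = - G$
$Y{\left(z \right)} = 196 + \sqrt{2} \sqrt{z}$ ($Y{\left(z \right)} = \left(\sqrt{z + z} + 197\right) - 1 = \left(\sqrt{2 z} + 197\right) - 1 = \left(\sqrt{2} \sqrt{z} + 197\right) - 1 = \left(197 + \sqrt{2} \sqrt{z}\right) - 1 = 196 + \sqrt{2} \sqrt{z}$)
$\left(-118593 + Y{\left(k \right)}\right) - 63616 = \left(-118593 + \left(196 + \sqrt{2} \sqrt{537}\right)\right) - 63616 = \left(-118593 + \left(196 + \sqrt{1074}\right)\right) - 63616 = \left(-118397 + \sqrt{1074}\right) - 63616 = -182013 + \sqrt{1074}$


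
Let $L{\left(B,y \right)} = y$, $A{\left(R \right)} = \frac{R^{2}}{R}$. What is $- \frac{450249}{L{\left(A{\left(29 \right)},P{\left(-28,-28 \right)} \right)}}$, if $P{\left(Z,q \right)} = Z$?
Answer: $\frac{450249}{28} \approx 16080.0$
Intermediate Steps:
$A{\left(R \right)} = R$
$- \frac{450249}{L{\left(A{\left(29 \right)},P{\left(-28,-28 \right)} \right)}} = - \frac{450249}{-28} = \left(-450249\right) \left(- \frac{1}{28}\right) = \frac{450249}{28}$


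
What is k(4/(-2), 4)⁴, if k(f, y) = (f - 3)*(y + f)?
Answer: 10000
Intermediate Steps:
k(f, y) = (-3 + f)*(f + y)
k(4/(-2), 4)⁴ = ((4/(-2))² - 12/(-2) - 3*4 + (4/(-2))*4)⁴ = ((4*(-½))² - 12*(-1)/2 - 12 + (4*(-½))*4)⁴ = ((-2)² - 3*(-2) - 12 - 2*4)⁴ = (4 + 6 - 12 - 8)⁴ = (-10)⁴ = 10000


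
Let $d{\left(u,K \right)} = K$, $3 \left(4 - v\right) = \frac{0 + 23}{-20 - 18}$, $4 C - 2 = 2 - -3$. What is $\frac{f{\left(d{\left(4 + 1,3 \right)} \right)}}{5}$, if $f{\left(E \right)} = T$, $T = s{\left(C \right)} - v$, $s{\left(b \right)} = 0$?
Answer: $- \frac{479}{570} \approx -0.84035$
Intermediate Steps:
$C = \frac{7}{4}$ ($C = \frac{1}{2} + \frac{2 - -3}{4} = \frac{1}{2} + \frac{2 + 3}{4} = \frac{1}{2} + \frac{1}{4} \cdot 5 = \frac{1}{2} + \frac{5}{4} = \frac{7}{4} \approx 1.75$)
$v = \frac{479}{114}$ ($v = 4 - \frac{\left(0 + 23\right) \frac{1}{-20 - 18}}{3} = 4 - \frac{23 \frac{1}{-38}}{3} = 4 - \frac{23 \left(- \frac{1}{38}\right)}{3} = 4 - - \frac{23}{114} = 4 + \frac{23}{114} = \frac{479}{114} \approx 4.2018$)
$T = - \frac{479}{114}$ ($T = 0 - \frac{479}{114} = - \frac{479}{114} \approx -4.2018$)
$f{\left(E \right)} = - \frac{479}{114}$
$\frac{f{\left(d{\left(4 + 1,3 \right)} \right)}}{5} = - \frac{479}{114 \cdot 5} = \left(- \frac{479}{114}\right) \frac{1}{5} = - \frac{479}{570}$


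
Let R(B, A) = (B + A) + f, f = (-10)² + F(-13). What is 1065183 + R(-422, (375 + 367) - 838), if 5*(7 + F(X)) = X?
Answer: 5323777/5 ≈ 1.0648e+6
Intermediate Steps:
F(X) = -7 + X/5
f = 452/5 (f = (-10)² + (-7 + (⅕)*(-13)) = 100 + (-7 - 13/5) = 100 - 48/5 = 452/5 ≈ 90.400)
R(B, A) = 452/5 + A + B (R(B, A) = (B + A) + 452/5 = (A + B) + 452/5 = 452/5 + A + B)
1065183 + R(-422, (375 + 367) - 838) = 1065183 + (452/5 + ((375 + 367) - 838) - 422) = 1065183 + (452/5 + (742 - 838) - 422) = 1065183 + (452/5 - 96 - 422) = 1065183 - 2138/5 = 5323777/5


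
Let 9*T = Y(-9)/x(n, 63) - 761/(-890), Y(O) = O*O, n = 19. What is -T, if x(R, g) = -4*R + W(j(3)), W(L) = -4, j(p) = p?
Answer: 1121/64080 ≈ 0.017494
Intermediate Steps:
x(R, g) = -4 - 4*R (x(R, g) = -4*R - 4 = -4 - 4*R)
Y(O) = O²
T = -1121/64080 (T = ((-9)²/(-4 - 4*19) - 761/(-890))/9 = (81/(-4 - 76) - 761*(-1/890))/9 = (81/(-80) + 761/890)/9 = (81*(-1/80) + 761/890)/9 = (-81/80 + 761/890)/9 = (⅑)*(-1121/7120) = -1121/64080 ≈ -0.017494)
-T = -1*(-1121/64080) = 1121/64080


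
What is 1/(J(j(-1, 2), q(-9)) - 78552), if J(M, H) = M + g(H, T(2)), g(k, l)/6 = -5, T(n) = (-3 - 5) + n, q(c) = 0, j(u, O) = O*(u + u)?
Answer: -1/78586 ≈ -1.2725e-5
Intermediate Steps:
j(u, O) = 2*O*u (j(u, O) = O*(2*u) = 2*O*u)
T(n) = -8 + n
g(k, l) = -30 (g(k, l) = 6*(-5) = -30)
J(M, H) = -30 + M (J(M, H) = M - 30 = -30 + M)
1/(J(j(-1, 2), q(-9)) - 78552) = 1/((-30 + 2*2*(-1)) - 78552) = 1/((-30 - 4) - 78552) = 1/(-34 - 78552) = 1/(-78586) = -1/78586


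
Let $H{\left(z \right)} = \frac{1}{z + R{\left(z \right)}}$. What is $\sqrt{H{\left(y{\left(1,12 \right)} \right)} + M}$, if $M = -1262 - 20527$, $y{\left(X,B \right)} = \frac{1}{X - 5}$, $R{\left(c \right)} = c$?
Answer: $i \sqrt{21791} \approx 147.62 i$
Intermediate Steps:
$y{\left(X,B \right)} = \frac{1}{-5 + X}$
$M = -21789$ ($M = -1262 - 20527 = -21789$)
$H{\left(z \right)} = \frac{1}{2 z}$ ($H{\left(z \right)} = \frac{1}{z + z} = \frac{1}{2 z}$)
$\sqrt{H{\left(y{\left(1,12 \right)} \right)} + M} = \sqrt{\frac{1}{2 \frac{1}{-5 + 1}} - 21789} = \sqrt{\frac{1}{2 \frac{1}{-4}} - 21789} = \sqrt{\frac{1}{2 \left(- \frac{1}{4}\right)} - 21789} = \sqrt{\frac{1}{2} \left(-4\right) - 21789} = \sqrt{-2 - 21789} = \sqrt{-21791} = i \sqrt{21791}$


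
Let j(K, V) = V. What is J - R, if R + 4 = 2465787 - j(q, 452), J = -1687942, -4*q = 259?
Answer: -4153273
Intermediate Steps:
q = -259/4 (q = -1/4*259 = -259/4 ≈ -64.750)
R = 2465331 (R = -4 + (2465787 - 1*452) = -4 + (2465787 - 452) = -4 + 2465335 = 2465331)
J - R = -1687942 - 1*2465331 = -1687942 - 2465331 = -4153273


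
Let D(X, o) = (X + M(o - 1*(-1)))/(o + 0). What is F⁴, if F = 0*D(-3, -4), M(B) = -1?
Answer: 0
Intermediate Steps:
D(X, o) = (-1 + X)/o (D(X, o) = (X - 1)/(o + 0) = (-1 + X)/o)
F = 0 (F = 0*((-1 - 3)/(-4)) = 0*(-¼*(-4)) = 0*1 = 0)
F⁴ = 0⁴ = 0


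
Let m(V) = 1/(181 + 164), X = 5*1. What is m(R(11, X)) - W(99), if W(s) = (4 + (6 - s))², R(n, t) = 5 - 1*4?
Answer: -2732744/345 ≈ -7921.0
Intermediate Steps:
X = 5
R(n, t) = 1 (R(n, t) = 5 - 4 = 1)
m(V) = 1/345
W(s) = (10 - s)²
m(R(11, X)) - W(99) = 1/345 - (-10 + 99)² = 1/345 - 1*89² = 1/345 - 1*7921 = 1/345 - 7921 = -2732744/345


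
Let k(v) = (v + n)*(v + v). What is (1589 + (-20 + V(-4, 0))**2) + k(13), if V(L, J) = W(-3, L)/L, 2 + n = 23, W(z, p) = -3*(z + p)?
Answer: 49769/16 ≈ 3110.6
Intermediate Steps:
W(z, p) = -3*p - 3*z (W(z, p) = -3*(p + z) = -3*p - 3*z)
n = 21 (n = -2 + 23 = 21)
V(L, J) = (9 - 3*L)/L (V(L, J) = (-3*L - 3*(-3))/L = (-3*L + 9)/L = (9 - 3*L)/L)
k(v) = 2*v*(21 + v) (k(v) = (v + 21)*(v + v) = (21 + v)*(2*v) = 2*v*(21 + v))
(1589 + (-20 + V(-4, 0))**2) + k(13) = (1589 + (-20 + (-3 + 9/(-4)))**2) + 2*13*(21 + 13) = (1589 + (-20 + (-3 + 9*(-1/4)))**2) + 2*13*34 = (1589 + (-20 + (-3 - 9/4))**2) + 884 = (1589 + (-20 - 21/4)**2) + 884 = (1589 + (-101/4)**2) + 884 = (1589 + 10201/16) + 884 = 35625/16 + 884 = 49769/16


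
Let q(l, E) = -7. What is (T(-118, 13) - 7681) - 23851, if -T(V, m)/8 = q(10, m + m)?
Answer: -31476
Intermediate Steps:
T(V, m) = 56 (T(V, m) = -8*(-7) = 56)
(T(-118, 13) - 7681) - 23851 = (56 - 7681) - 23851 = -7625 - 23851 = -31476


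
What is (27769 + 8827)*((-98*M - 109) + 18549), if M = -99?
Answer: 1029884632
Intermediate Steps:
(27769 + 8827)*((-98*M - 109) + 18549) = (27769 + 8827)*((-98*(-99) - 109) + 18549) = 36596*((9702 - 109) + 18549) = 36596*(9593 + 18549) = 36596*28142 = 1029884632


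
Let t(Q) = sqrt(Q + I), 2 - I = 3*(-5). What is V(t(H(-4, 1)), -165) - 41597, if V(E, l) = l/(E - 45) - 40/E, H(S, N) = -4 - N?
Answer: -2537192/61 - 1190*sqrt(3)/183 ≈ -41605.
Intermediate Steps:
I = 17 (I = 2 - 3*(-5) = 2 - 1*(-15) = 2 + 15 = 17)
t(Q) = sqrt(17 + Q) (t(Q) = sqrt(Q + 17) = sqrt(17 + Q))
V(E, l) = -40/E + l/(-45 + E) (V(E, l) = l/(-45 + E) - 40/E = -40/E + l/(-45 + E))
V(t(H(-4, 1)), -165) - 41597 = (1800 - 40*sqrt(17 + (-4 - 1*1)) + sqrt(17 + (-4 - 1*1))*(-165))/((sqrt(17 + (-4 - 1*1)))*(-45 + sqrt(17 + (-4 - 1*1)))) - 41597 = (1800 - 40*sqrt(17 + (-4 - 1)) + sqrt(17 + (-4 - 1))*(-165))/((sqrt(17 + (-4 - 1)))*(-45 + sqrt(17 + (-4 - 1)))) - 41597 = (1800 - 40*sqrt(17 - 5) + sqrt(17 - 5)*(-165))/((sqrt(17 - 5))*(-45 + sqrt(17 - 5))) - 41597 = (1800 - 80*sqrt(3) + sqrt(12)*(-165))/((sqrt(12))*(-45 + sqrt(12))) - 41597 = (1800 - 80*sqrt(3) + (2*sqrt(3))*(-165))/(((2*sqrt(3)))*(-45 + 2*sqrt(3))) - 41597 = (sqrt(3)/6)*(1800 - 80*sqrt(3) - 330*sqrt(3))/(-45 + 2*sqrt(3)) - 41597 = (sqrt(3)/6)*(1800 - 410*sqrt(3))/(-45 + 2*sqrt(3)) - 41597 = sqrt(3)*(1800 - 410*sqrt(3))/(6*(-45 + 2*sqrt(3))) - 41597 = -41597 + sqrt(3)*(1800 - 410*sqrt(3))/(6*(-45 + 2*sqrt(3)))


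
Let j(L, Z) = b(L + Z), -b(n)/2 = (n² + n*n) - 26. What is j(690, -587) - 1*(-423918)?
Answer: 381534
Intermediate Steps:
b(n) = 52 - 4*n² (b(n) = -2*((n² + n*n) - 26) = -2*((n² + n²) - 26) = -2*(2*n² - 26) = -2*(-26 + 2*n²) = 52 - 4*n²)
j(L, Z) = 52 - 4*(L + Z)²
j(690, -587) - 1*(-423918) = (52 - 4*(690 - 587)²) - 1*(-423918) = (52 - 4*103²) + 423918 = (52 - 4*10609) + 423918 = (52 - 42436) + 423918 = -42384 + 423918 = 381534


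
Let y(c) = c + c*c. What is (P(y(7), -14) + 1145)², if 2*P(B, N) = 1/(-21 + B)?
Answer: 6424182801/4900 ≈ 1.3111e+6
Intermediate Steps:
y(c) = c + c²
P(B, N) = 1/(2*(-21 + B))
(P(y(7), -14) + 1145)² = (1/(2*(-21 + 7*(1 + 7))) + 1145)² = (1/(2*(-21 + 7*8)) + 1145)² = (1/(2*(-21 + 56)) + 1145)² = ((½)/35 + 1145)² = ((½)*(1/35) + 1145)² = (1/70 + 1145)² = (80151/70)² = 6424182801/4900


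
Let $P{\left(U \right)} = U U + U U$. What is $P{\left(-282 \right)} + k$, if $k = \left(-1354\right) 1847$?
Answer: $-2341790$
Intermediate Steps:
$k = -2500838$
$P{\left(U \right)} = 2 U^{2}$ ($P{\left(U \right)} = U^{2} + U^{2} = 2 U^{2}$)
$P{\left(-282 \right)} + k = 2 \left(-282\right)^{2} - 2500838 = 2 \cdot 79524 - 2500838 = 159048 - 2500838 = -2341790$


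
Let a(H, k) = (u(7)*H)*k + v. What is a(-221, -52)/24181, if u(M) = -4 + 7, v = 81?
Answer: 34557/24181 ≈ 1.4291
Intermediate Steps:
u(M) = 3
a(H, k) = 81 + 3*H*k (a(H, k) = (3*H)*k + 81 = 3*H*k + 81 = 81 + 3*H*k)
a(-221, -52)/24181 = (81 + 3*(-221)*(-52))/24181 = (81 + 34476)*(1/24181) = 34557*(1/24181) = 34557/24181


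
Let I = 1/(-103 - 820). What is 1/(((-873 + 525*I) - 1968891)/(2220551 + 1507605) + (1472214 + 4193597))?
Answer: 3441087988/19496552356285571 ≈ 1.7650e-7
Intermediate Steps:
I = -1/923 (I = 1/(-923) = -1/923 ≈ -0.0010834)
1/(((-873 + 525*I) - 1968891)/(2220551 + 1507605) + (1472214 + 4193597)) = 1/(((-873 + 525*(-1/923)) - 1968891)/(2220551 + 1507605) + (1472214 + 4193597)) = 1/(((-873 - 525/923) - 1968891)/3728156 + 5665811) = 1/((-806304/923 - 1968891)*(1/3728156) + 5665811) = 1/(-1818092697/923*1/3728156 + 5665811) = 1/(-1818092697/3441087988 + 5665811) = 1/(19496552356285571/3441087988) = 3441087988/19496552356285571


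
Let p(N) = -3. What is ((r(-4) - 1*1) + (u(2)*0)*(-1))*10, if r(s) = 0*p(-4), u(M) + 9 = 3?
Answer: -10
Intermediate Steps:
u(M) = -6 (u(M) = -9 + 3 = -6)
r(s) = 0 (r(s) = 0*(-3) = 0)
((r(-4) - 1*1) + (u(2)*0)*(-1))*10 = ((0 - 1*1) - 6*0*(-1))*10 = ((0 - 1) + 0*(-1))*10 = (-1 + 0)*10 = -1*10 = -10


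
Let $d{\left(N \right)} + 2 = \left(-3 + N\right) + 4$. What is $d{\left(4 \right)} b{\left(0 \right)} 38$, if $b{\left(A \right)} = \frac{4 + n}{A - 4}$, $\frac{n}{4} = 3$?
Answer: $-456$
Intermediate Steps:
$n = 12$ ($n = 4 \cdot 3 = 12$)
$d{\left(N \right)} = -1 + N$ ($d{\left(N \right)} = -2 + \left(\left(-3 + N\right) + 4\right) = -2 + \left(1 + N\right) = -1 + N$)
$b{\left(A \right)} = \frac{16}{-4 + A}$ ($b{\left(A \right)} = \frac{4 + 12}{A - 4} = \frac{16}{-4 + A}$)
$d{\left(4 \right)} b{\left(0 \right)} 38 = \left(-1 + 4\right) \frac{16}{-4 + 0} \cdot 38 = 3 \frac{16}{-4} \cdot 38 = 3 \cdot 16 \left(- \frac{1}{4}\right) 38 = 3 \left(-4\right) 38 = \left(-12\right) 38 = -456$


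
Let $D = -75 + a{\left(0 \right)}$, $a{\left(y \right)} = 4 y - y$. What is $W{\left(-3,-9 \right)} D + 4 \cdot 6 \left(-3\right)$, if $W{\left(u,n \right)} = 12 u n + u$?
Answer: $-24147$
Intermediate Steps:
$a{\left(y \right)} = 3 y$
$W{\left(u,n \right)} = u + 12 n u$ ($W{\left(u,n \right)} = 12 n u + u = u + 12 n u$)
$D = -75$ ($D = -75 + 3 \cdot 0 = -75 + 0 = -75$)
$W{\left(-3,-9 \right)} D + 4 \cdot 6 \left(-3\right) = - 3 \left(1 + 12 \left(-9\right)\right) \left(-75\right) + 4 \cdot 6 \left(-3\right) = - 3 \left(1 - 108\right) \left(-75\right) + 24 \left(-3\right) = \left(-3\right) \left(-107\right) \left(-75\right) - 72 = 321 \left(-75\right) - 72 = -24075 - 72 = -24147$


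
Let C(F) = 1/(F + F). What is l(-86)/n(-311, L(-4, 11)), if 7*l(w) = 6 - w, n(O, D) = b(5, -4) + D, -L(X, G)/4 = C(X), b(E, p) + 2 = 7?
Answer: 184/77 ≈ 2.3896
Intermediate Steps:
b(E, p) = 5 (b(E, p) = -2 + 7 = 5)
C(F) = 1/(2*F)
L(X, G) = -2/X
n(O, D) = 5 + D
l(w) = 6/7 - w/7 (l(w) = (6 - w)/7 = 6/7 - w/7)
l(-86)/n(-311, L(-4, 11)) = (6/7 - ⅐*(-86))/(5 - 2/(-4)) = (6/7 + 86/7)/(5 - 2*(-¼)) = 92/(7*(5 + ½)) = 92/(7*(11/2)) = (92/7)*(2/11) = 184/77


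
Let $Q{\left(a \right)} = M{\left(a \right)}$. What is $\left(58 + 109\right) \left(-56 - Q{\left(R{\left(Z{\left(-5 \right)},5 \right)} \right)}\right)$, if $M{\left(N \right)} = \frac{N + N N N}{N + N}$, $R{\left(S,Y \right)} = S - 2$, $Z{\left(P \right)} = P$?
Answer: $-13527$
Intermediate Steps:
$R{\left(S,Y \right)} = -2 + S$ ($R{\left(S,Y \right)} = S - 2 = -2 + S$)
$M{\left(N \right)} = \frac{N + N^{3}}{2 N}$ ($M{\left(N \right)} = \frac{N + N^{2} N}{2 N} = \left(N + N^{3}\right) \frac{1}{2 N} = \frac{N + N^{3}}{2 N}$)
$Q{\left(a \right)} = \frac{1}{2} + \frac{a^{2}}{2}$
$\left(58 + 109\right) \left(-56 - Q{\left(R{\left(Z{\left(-5 \right)},5 \right)} \right)}\right) = \left(58 + 109\right) \left(-56 - \left(\frac{1}{2} + \frac{\left(-2 - 5\right)^{2}}{2}\right)\right) = 167 \left(-56 - \left(\frac{1}{2} + \frac{\left(-7\right)^{2}}{2}\right)\right) = 167 \left(-56 - \left(\frac{1}{2} + \frac{1}{2} \cdot 49\right)\right) = 167 \left(-56 - \left(\frac{1}{2} + \frac{49}{2}\right)\right) = 167 \left(-56 - 25\right) = 167 \left(-81\right) = -13527$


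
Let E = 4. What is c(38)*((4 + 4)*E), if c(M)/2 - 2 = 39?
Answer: 2624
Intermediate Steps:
c(M) = 82 (c(M) = 4 + 2*39 = 4 + 78 = 82)
c(38)*((4 + 4)*E) = 82*((4 + 4)*4) = 82*(8*4) = 82*32 = 2624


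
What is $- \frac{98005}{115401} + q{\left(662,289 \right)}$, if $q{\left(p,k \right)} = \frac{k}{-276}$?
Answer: $- \frac{6711141}{3538964} \approx -1.8964$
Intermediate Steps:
$q{\left(p,k \right)} = - \frac{k}{276}$ ($q{\left(p,k \right)} = k \left(- \frac{1}{276}\right) = - \frac{k}{276}$)
$- \frac{98005}{115401} + q{\left(662,289 \right)} = - \frac{98005}{115401} - \frac{289}{276} = - \frac{6711141}{3538964}$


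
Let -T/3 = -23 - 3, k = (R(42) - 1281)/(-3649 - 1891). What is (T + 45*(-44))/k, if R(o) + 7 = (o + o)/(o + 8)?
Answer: -131713500/16079 ≈ -8191.6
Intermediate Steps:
R(o) = -7 + 2*o/(8 + o) (R(o) = -7 + (o + o)/(o + 8) = -7 + (2*o)/(8 + o) = -7 + 2*o/(8 + o))
k = 16079/69250 (k = ((-56 - 5*42)/(8 + 42) - 1281)/(-3649 - 1891) = ((-56 - 210)/50 - 1281)/(-5540) = ((1/50)*(-266) - 1281)*(-1/5540) = (-133/25 - 1281)*(-1/5540) = -32158/25*(-1/5540) = 16079/69250 ≈ 0.23219)
T = 78 (T = -3*(-23 - 3) = -3*(-26) = 78)
(T + 45*(-44))/k = (78 + 45*(-44))/(16079/69250) = (78 - 1980)*(69250/16079) = -1902*69250/16079 = -131713500/16079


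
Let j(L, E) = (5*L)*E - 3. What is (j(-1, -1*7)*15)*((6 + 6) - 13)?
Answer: -480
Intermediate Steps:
j(L, E) = -3 + 5*E*L (j(L, E) = 5*E*L - 3 = -3 + 5*E*L)
(j(-1, -1*7)*15)*((6 + 6) - 13) = ((-3 + 5*(-1*7)*(-1))*15)*((6 + 6) - 13) = ((-3 + 5*(-7)*(-1))*15)*(12 - 13) = ((-3 + 35)*15)*(-1) = (32*15)*(-1) = 480*(-1) = -480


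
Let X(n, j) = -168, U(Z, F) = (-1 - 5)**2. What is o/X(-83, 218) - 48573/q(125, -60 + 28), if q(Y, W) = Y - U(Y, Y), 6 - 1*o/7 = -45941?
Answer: -5255035/2136 ≈ -2460.2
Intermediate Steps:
U(Z, F) = 36 (U(Z, F) = (-6)**2 = 36)
o = 321629 (o = 42 - 7*(-45941) = 42 + 321587 = 321629)
q(Y, W) = -36 + Y (q(Y, W) = Y - 1*36 = Y - 36 = -36 + Y)
o/X(-83, 218) - 48573/q(125, -60 + 28) = 321629/(-168) - 48573/(-36 + 125) = 321629*(-1/168) - 48573/89 = -45947/24 - 48573*1/89 = -45947/24 - 48573/89 = -5255035/2136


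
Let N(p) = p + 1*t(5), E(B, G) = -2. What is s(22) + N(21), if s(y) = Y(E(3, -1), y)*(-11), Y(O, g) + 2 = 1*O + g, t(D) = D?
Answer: -172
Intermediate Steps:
N(p) = 5 + p (N(p) = p + 1*5 = p + 5 = 5 + p)
Y(O, g) = -2 + O + g (Y(O, g) = -2 + (1*O + g) = -2 + (O + g) = -2 + O + g)
s(y) = 44 - 11*y (s(y) = (-2 - 2 + y)*(-11) = (-4 + y)*(-11) = 44 - 11*y)
s(22) + N(21) = (44 - 11*22) + (5 + 21) = (44 - 242) + 26 = -198 + 26 = -172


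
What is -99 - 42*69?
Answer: -2997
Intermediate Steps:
-99 - 42*69 = -99 - 2898 = -2997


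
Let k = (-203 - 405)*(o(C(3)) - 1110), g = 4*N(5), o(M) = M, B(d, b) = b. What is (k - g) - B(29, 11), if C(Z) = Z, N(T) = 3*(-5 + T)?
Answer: 673045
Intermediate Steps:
N(T) = -15 + 3*T
g = 0 (g = 4*(-15 + 3*5) = 4*(-15 + 15) = 4*0 = 0)
k = 673056 (k = (-203 - 405)*(3 - 1110) = -608*(-1107) = 673056)
(k - g) - B(29, 11) = (673056 - 1*0) - 1*11 = (673056 + 0) - 11 = 673056 - 11 = 673045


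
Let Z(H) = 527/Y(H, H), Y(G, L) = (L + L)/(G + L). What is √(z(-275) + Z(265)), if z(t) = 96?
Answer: √623 ≈ 24.960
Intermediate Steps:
Y(G, L) = 2*L/(G + L) (Y(G, L) = (2*L)/(G + L) = 2*L/(G + L))
Z(H) = 527 (Z(H) = 527/((2*H/(H + H))) = 527/((2*H/((2*H)))) = 527/((2*H*(1/(2*H)))) = 527/1 = 527*1 = 527)
√(z(-275) + Z(265)) = √(96 + 527) = √623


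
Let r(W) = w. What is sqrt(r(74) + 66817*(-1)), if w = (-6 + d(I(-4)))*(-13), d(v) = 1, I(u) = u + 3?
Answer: 8*I*sqrt(1043) ≈ 258.36*I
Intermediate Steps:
I(u) = 3 + u
w = 65 (w = (-6 + 1)*(-13) = -5*(-13) = 65)
r(W) = 65
sqrt(r(74) + 66817*(-1)) = sqrt(65 + 66817*(-1)) = sqrt(65 - 66817) = sqrt(-66752) = 8*I*sqrt(1043)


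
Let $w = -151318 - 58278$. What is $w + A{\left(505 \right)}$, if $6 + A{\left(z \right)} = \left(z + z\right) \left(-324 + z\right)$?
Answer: $-26792$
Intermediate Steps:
$A{\left(z \right)} = -6 + 2 z \left(-324 + z\right)$ ($A{\left(z \right)} = -6 + \left(z + z\right) \left(-324 + z\right) = -6 + 2 z \left(-324 + z\right)$)
$w = -209596$ ($w = -151318 - 58278 = -209596$)
$w + A{\left(505 \right)} = -209596 - \left(327246 - 510050\right) = -209596 - -182804 = -209596 + 182804 = -26792$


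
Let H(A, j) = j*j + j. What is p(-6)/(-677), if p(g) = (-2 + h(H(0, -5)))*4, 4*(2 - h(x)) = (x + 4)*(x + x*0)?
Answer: 480/677 ≈ 0.70901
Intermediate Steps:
H(A, j) = j + j**2 (H(A, j) = j**2 + j = j + j**2)
h(x) = 2 - x*(4 + x)/4 (h(x) = 2 - (x + 4)*(x + x*0)/4 = 2 - (4 + x)*(x + 0)/4 = 2 - (4 + x)*x/4 = 2 - x*(4 + x)/4)
p(g) = -480 (p(g) = (-2 + (2 - (-5)*(1 - 5) - 25*(1 - 5)**2/4))*4 = (-2 + (2 - (-5)*(-4) - (-5*(-4))**2/4))*4 = (-2 + (2 - 1*20 - 1/4*20**2))*4 = (-2 + (2 - 20 - 1/4*400))*4 = (-2 + (2 - 20 - 100))*4 = (-2 - 118)*4 = -120*4 = -480)
p(-6)/(-677) = -480/(-677) = -480*(-1/677) = 480/677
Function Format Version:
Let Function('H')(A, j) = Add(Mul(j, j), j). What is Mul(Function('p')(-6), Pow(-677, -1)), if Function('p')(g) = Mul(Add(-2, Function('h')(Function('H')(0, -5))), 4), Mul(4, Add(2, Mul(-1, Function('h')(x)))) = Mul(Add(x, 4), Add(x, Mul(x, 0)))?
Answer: Rational(480, 677) ≈ 0.70901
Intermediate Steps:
Function('H')(A, j) = Add(j, Pow(j, 2)) (Function('H')(A, j) = Add(Pow(j, 2), j) = Add(j, Pow(j, 2)))
Function('h')(x) = Add(2, Mul(Rational(-1, 4), x, Add(4, x))) (Function('h')(x) = Add(2, Mul(Rational(-1, 4), Mul(Add(x, 4), Add(x, Mul(x, 0))))) = Add(2, Mul(Rational(-1, 4), Mul(Add(4, x), Add(x, 0)))) = Add(2, Mul(Rational(-1, 4), Mul(Add(4, x), x))) = Add(2, Mul(Rational(-1, 4), Mul(x, Add(4, x)))) = Add(2, Mul(Rational(-1, 4), x, Add(4, x))))
Function('p')(g) = -480 (Function('p')(g) = Mul(Add(-2, Add(2, Mul(-1, Mul(-5, Add(1, -5))), Mul(Rational(-1, 4), Pow(Mul(-5, Add(1, -5)), 2)))), 4) = Mul(Add(-2, Add(2, Mul(-1, Mul(-5, -4)), Mul(Rational(-1, 4), Pow(Mul(-5, -4), 2)))), 4) = Mul(Add(-2, Add(2, Mul(-1, 20), Mul(Rational(-1, 4), Pow(20, 2)))), 4) = Mul(Add(-2, Add(2, -20, Mul(Rational(-1, 4), 400))), 4) = Mul(Add(-2, Add(2, -20, -100)), 4) = Mul(Add(-2, -118), 4) = Mul(-120, 4) = -480)
Mul(Function('p')(-6), Pow(-677, -1)) = Mul(-480, Pow(-677, -1)) = Mul(-480, Rational(-1, 677)) = Rational(480, 677)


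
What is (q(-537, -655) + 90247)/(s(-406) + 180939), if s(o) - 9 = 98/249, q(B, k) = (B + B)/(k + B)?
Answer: 13393149501/26853465400 ≈ 0.49875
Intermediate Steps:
q(B, k) = 2*B/(B + k) (q(B, k) = (2*B)/(B + k) = 2*B/(B + k))
s(o) = 2339/249 (s(o) = 9 + 98/249 = 2339/249)
(q(-537, -655) + 90247)/(s(-406) + 180939) = (2*(-537)/(-537 - 655) + 90247)/(2339/249 + 180939) = (2*(-537)/(-1192) + 90247)/(45056150/249) = (2*(-537)*(-1/1192) + 90247)*(249/45056150) = (537/596 + 90247)*(249/45056150) = (53787749/596)*(249/45056150) = 13393149501/26853465400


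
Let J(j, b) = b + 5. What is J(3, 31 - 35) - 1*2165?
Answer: -2164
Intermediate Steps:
J(j, b) = 5 + b
J(3, 31 - 35) - 1*2165 = (5 + (31 - 35)) - 1*2165 = (5 - 4) - 2165 = 1 - 2165 = -2164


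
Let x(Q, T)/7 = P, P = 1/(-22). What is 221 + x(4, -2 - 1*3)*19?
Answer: 4729/22 ≈ 214.95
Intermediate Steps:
P = -1/22 ≈ -0.045455
x(Q, T) = -7/22 (x(Q, T) = 7*(-1/22) = -7/22)
221 + x(4, -2 - 1*3)*19 = 221 - 7/22*19 = 221 - 133/22 = 4729/22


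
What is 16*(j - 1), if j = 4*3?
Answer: 176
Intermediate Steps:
j = 12
16*(j - 1) = 16*(12 - 1) = 16*11 = 176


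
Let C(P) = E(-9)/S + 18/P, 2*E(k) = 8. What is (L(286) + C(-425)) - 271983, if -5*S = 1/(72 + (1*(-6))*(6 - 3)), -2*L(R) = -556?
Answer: -115933643/425 ≈ -2.7279e+5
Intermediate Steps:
L(R) = 278 (L(R) = -1/2*(-556) = 278)
E(k) = 4 (E(k) = (1/2)*8 = 4)
S = -1/270 (S = -1/(5*(72 + (1*(-6))*(6 - 3))) = -1/(5*(72 - 6*3)) = -1/(5*(72 - 18)) = -1/5/54 = -1/5*1/54 = -1/270 ≈ -0.0037037)
C(P) = -1080 + 18/P (C(P) = 4/(-1/270) + 18/P = 4*(-270) + 18/P = -1080 + 18/P)
(L(286) + C(-425)) - 271983 = (278 + (-1080 + 18/(-425))) - 271983 = (278 + (-1080 + 18*(-1/425))) - 271983 = (278 + (-1080 - 18/425)) - 271983 = (278 - 459018/425) - 271983 = -340868/425 - 271983 = -115933643/425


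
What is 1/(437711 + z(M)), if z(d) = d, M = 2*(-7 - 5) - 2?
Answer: 1/437685 ≈ 2.2847e-6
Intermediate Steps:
M = -26 (M = 2*(-12) - 2 = -24 - 2 = -26)
1/(437711 + z(M)) = 1/(437711 - 26) = 1/437685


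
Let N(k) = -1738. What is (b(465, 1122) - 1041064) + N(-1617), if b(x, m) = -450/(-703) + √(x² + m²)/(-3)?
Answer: -733089356/703 - √163901 ≈ -1.0432e+6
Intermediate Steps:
b(x, m) = 450/703 - √(m² + x²)/3 (b(x, m) = -450*(-1/703) + √(m² + x²)*(-⅓) = 450/703 - √(m² + x²)/3)
(b(465, 1122) - 1041064) + N(-1617) = ((450/703 - √(1122² + 465²)/3) - 1041064) - 1738 = ((450/703 - √(1258884 + 216225)/3) - 1041064) - 1738 = ((450/703 - √163901) - 1041064) - 1738 = (-731867542/703 - √163901) - 1738 = -733089356/703 - √163901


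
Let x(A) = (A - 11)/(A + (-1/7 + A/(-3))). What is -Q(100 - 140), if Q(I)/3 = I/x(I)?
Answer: 22520/357 ≈ 63.081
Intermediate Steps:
x(A) = (-11 + A)/(-1/7 + 2*A/3) (x(A) = (-11 + A)/(A + (-1*1/7 + A*(-1/3))) = (-11 + A)/(A + (-1/7 - A/3)) = (-11 + A)/(-1/7 + 2*A/3))
Q(I) = I*(-3 + 14*I)/(7*(-11 + I)) (Q(I) = 3*(I/((21*(-11 + I)/(-3 + 14*I)))) = 3*(I*((-3 + 14*I)/(21*(-11 + I)))) = 3*(I*(-3 + 14*I)/(21*(-11 + I))) = I*(-3 + 14*I)/(7*(-11 + I)))
-Q(100 - 140) = -(100 - 140)*(-3 + 14*(100 - 140))/(7*(-11 + (100 - 140))) = -(-40)*(-3 + 14*(-40))/(7*(-11 - 40)) = -(-40)*(-3 - 560)/(7*(-51)) = -(-40)*(-1)*(-563)/(7*51) = -1*(-22520/357) = 22520/357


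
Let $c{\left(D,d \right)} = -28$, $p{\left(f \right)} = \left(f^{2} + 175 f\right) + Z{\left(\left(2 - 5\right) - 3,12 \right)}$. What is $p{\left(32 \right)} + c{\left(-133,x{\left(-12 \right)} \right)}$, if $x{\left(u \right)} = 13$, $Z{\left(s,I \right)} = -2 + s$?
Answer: $6588$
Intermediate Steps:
$p{\left(f \right)} = -8 + f^{2} + 175 f$ ($p{\left(f \right)} = \left(f^{2} + 175 f\right) + \left(-2 + \left(\left(2 - 5\right) - 3\right)\right) = \left(f^{2} + 175 f\right) - 8 = -8 + f^{2} + 175 f$)
$p{\left(32 \right)} + c{\left(-133,x{\left(-12 \right)} \right)} = \left(-8 + 32^{2} + 175 \cdot 32\right) - 28 = \left(-8 + 1024 + 5600\right) - 28 = 6616 - 28 = 6588$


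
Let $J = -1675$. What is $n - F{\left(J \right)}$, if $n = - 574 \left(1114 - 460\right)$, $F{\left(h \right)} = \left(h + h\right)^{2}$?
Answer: $-11597896$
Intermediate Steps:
$F{\left(h \right)} = 4 h^{2}$ ($F{\left(h \right)} = \left(2 h\right)^{2} = 4 h^{2}$)
$n = -375396$ ($n = \left(-574\right) 654 = -375396$)
$n - F{\left(J \right)} = -375396 - 4 \left(-1675\right)^{2} = -375396 - 4 \cdot 2805625 = -375396 - 11222500 = -11597896$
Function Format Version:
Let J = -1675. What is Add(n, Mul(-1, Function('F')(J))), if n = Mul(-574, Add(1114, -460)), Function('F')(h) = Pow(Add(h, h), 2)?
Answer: -11597896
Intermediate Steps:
Function('F')(h) = Mul(4, Pow(h, 2)) (Function('F')(h) = Pow(Mul(2, h), 2) = Mul(4, Pow(h, 2)))
n = -375396 (n = Mul(-574, 654) = -375396)
Add(n, Mul(-1, Function('F')(J))) = Add(-375396, Mul(-1, Mul(4, Pow(-1675, 2)))) = Add(-375396, Mul(-1, Mul(4, 2805625))) = Add(-375396, Mul(-1, 11222500)) = Add(-375396, -11222500) = -11597896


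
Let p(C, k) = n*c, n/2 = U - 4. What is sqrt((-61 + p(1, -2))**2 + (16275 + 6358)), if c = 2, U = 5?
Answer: sqrt(25882) ≈ 160.88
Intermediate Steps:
n = 2 (n = 2*(5 - 4) = 2*1 = 2)
p(C, k) = 4 (p(C, k) = 2*2 = 4)
sqrt((-61 + p(1, -2))**2 + (16275 + 6358)) = sqrt((-61 + 4)**2 + (16275 + 6358)) = sqrt((-57)**2 + 22633) = sqrt(3249 + 22633) = sqrt(25882)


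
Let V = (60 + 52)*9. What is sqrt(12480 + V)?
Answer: 4*sqrt(843) ≈ 116.14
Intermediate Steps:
V = 1008 (V = 112*9 = 1008)
sqrt(12480 + V) = sqrt(12480 + 1008) = sqrt(13488) = 4*sqrt(843)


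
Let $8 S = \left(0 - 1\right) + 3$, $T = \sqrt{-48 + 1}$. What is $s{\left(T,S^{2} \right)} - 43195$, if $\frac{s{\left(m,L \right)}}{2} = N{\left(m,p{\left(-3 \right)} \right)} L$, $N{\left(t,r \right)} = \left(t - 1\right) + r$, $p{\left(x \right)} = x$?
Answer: $- \frac{86391}{2} + \frac{i \sqrt{47}}{8} \approx -43196.0 + 0.85696 i$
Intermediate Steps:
$T = i \sqrt{47}$ ($T = \sqrt{-47} = i \sqrt{47} \approx 6.8557 i$)
$S = \frac{1}{4}$ ($S = \frac{\left(0 - 1\right) + 3}{8} = \frac{-1 + 3}{8} = \frac{1}{8} \cdot 2 = \frac{1}{4} \approx 0.25$)
$N{\left(t,r \right)} = -1 + r + t$ ($N{\left(t,r \right)} = \left(-1 + t\right) + r = -1 + r + t$)
$s{\left(m,L \right)} = 2 L \left(-4 + m\right)$ ($s{\left(m,L \right)} = 2 \left(-1 - 3 + m\right) L = 2 \left(-4 + m\right) L = 2 L \left(-4 + m\right)$)
$s{\left(T,S^{2} \right)} - 43195 = \frac{2 \left(-4 + i \sqrt{47}\right)}{16} - 43195 = 2 \cdot \frac{1}{16} \left(-4 + i \sqrt{47}\right) - 43195 = \left(- \frac{1}{2} + \frac{i \sqrt{47}}{8}\right) - 43195 = - \frac{86391}{2} + \frac{i \sqrt{47}}{8}$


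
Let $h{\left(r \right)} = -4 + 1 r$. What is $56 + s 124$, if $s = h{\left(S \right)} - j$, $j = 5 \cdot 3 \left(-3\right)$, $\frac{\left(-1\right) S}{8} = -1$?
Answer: $6132$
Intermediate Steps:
$S = 8$ ($S = \left(-8\right) \left(-1\right) = 8$)
$h{\left(r \right)} = -4 + r$
$j = -45$ ($j = 15 \left(-3\right) = -45$)
$s = 49$ ($s = \left(-4 + 8\right) - -45 = 4 + 45 = 49$)
$56 + s 124 = 56 + 49 \cdot 124 = 56 + 6076 = 6132$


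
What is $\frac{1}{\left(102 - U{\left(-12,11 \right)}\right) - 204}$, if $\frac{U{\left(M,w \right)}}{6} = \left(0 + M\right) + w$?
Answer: $- \frac{1}{96} \approx -0.010417$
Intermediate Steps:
$U{\left(M,w \right)} = 6 M + 6 w$ ($U{\left(M,w \right)} = 6 \left(\left(0 + M\right) + w\right) = 6 \left(M + w\right) = 6 M + 6 w$)
$\frac{1}{\left(102 - U{\left(-12,11 \right)}\right) - 204} = \frac{1}{\left(102 - \left(6 \left(-12\right) + 6 \cdot 11\right)\right) - 204} = \frac{1}{\left(102 - \left(-72 + 66\right)\right) - 204} = \frac{1}{\left(102 - -6\right) - 204} = \frac{1}{\left(102 + 6\right) - 204} = \frac{1}{108 - 204} = \frac{1}{-96} = - \frac{1}{96}$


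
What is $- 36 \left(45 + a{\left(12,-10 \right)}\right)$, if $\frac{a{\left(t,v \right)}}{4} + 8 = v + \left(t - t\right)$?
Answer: $972$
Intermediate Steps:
$a{\left(t,v \right)} = -32 + 4 v$ ($a{\left(t,v \right)} = -32 + 4 \left(v + \left(t - t\right)\right) = -32 + 4 \left(v + 0\right) = -32 + 4 v$)
$- 36 \left(45 + a{\left(12,-10 \right)}\right) = - 36 \left(45 + \left(-32 + 4 \left(-10\right)\right)\right) = - 36 \left(45 - 72\right) = \left(-36\right) \left(-27\right) = 972$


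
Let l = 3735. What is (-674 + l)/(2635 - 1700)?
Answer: 3061/935 ≈ 3.2738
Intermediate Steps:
(-674 + l)/(2635 - 1700) = (-674 + 3735)/(2635 - 1700) = 3061/935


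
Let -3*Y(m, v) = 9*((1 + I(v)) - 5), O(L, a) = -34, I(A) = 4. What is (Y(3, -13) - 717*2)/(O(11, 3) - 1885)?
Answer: 1434/1919 ≈ 0.74726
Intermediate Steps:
Y(m, v) = 0 (Y(m, v) = -3*((1 + 4) - 5) = -3*(5 - 5) = -3*0 = -⅓*0 = 0)
(Y(3, -13) - 717*2)/(O(11, 3) - 1885) = (0 - 717*2)/(-34 - 1885) = (0 - 1434)/(-1919) = -1434*(-1/1919) = 1434/1919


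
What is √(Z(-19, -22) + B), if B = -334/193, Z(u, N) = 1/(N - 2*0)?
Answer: I*√32019086/4246 ≈ 1.3327*I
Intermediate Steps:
Z(u, N) = 1/N (Z(u, N) = 1/(N + 0) = 1/N)
B = -334/193 (B = -334*1/193 = -334/193 ≈ -1.7306)
√(Z(-19, -22) + B) = √(1/(-22) - 334/193) = √(-1/22 - 334/193) = √(-7541/4246) = I*√32019086/4246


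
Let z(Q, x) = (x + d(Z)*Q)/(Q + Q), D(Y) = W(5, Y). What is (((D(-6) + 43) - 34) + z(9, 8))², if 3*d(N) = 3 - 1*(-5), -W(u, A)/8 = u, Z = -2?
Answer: 69169/81 ≈ 853.94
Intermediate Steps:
W(u, A) = -8*u
d(N) = 8/3 (d(N) = (3 - 1*(-5))/3 = (3 + 5)/3 = (⅓)*8 = 8/3)
D(Y) = -40 (D(Y) = -8*5 = -40)
z(Q, x) = (x + 8*Q/3)/(2*Q) (z(Q, x) = (x + 8*Q/3)/(Q + Q) = (x + 8*Q/3)/((2*Q)) = (x + 8*Q/3)*(1/(2*Q)) = (x + 8*Q/3)/(2*Q))
(((D(-6) + 43) - 34) + z(9, 8))² = (((-40 + 43) - 34) + (4/3 + (½)*8/9))² = ((3 - 34) + (4/3 + (½)*8*(⅑)))² = (-31 + (4/3 + 4/9))² = (-31 + 16/9)² = (-263/9)² = 69169/81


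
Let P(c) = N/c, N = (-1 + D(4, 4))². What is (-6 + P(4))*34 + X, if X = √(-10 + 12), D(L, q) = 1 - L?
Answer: -68 + √2 ≈ -66.586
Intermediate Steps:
N = 16 (N = (-1 + (1 - 1*4))² = (-1 + (1 - 4))² = (-1 - 3)² = (-4)² = 16)
X = √2 ≈ 1.4142
P(c) = 16/c
(-6 + P(4))*34 + X = (-6 + 16/4)*34 + √2 = (-6 + 16*(¼))*34 + √2 = (-6 + 4)*34 + √2 = -2*34 + √2 = -68 + √2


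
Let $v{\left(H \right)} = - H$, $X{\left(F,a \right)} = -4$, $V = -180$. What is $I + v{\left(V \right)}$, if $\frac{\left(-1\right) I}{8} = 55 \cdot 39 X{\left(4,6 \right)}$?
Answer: $68820$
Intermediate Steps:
$I = 68640$ ($I = - 8 \cdot 55 \cdot 39 \left(-4\right) = - 8 \cdot 2145 \left(-4\right) = \left(-8\right) \left(-8580\right) = 68640$)
$I + v{\left(V \right)} = 68640 - -180 = 68640 + 180 = 68820$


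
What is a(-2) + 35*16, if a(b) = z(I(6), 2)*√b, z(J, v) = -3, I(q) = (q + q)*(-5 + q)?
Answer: 560 - 3*I*√2 ≈ 560.0 - 4.2426*I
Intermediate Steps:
I(q) = 2*q*(-5 + q) (I(q) = (2*q)*(-5 + q) = 2*q*(-5 + q))
a(b) = -3*√b
a(-2) + 35*16 = -3*I*√2 + 35*16 = -3*I*√2 + 560 = 560 - 3*I*√2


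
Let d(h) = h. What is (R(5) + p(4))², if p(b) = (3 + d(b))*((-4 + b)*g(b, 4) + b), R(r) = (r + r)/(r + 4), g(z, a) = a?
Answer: 68644/81 ≈ 847.46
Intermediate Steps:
R(r) = 2*r/(4 + r) (R(r) = (2*r)/(4 + r) = 2*r/(4 + r))
p(b) = (-16 + 5*b)*(3 + b) (p(b) = (3 + b)*((-4 + b)*4 + b) = (3 + b)*((-16 + 4*b) + b) = (3 + b)*(-16 + 5*b) = (-16 + 5*b)*(3 + b))
(R(5) + p(4))² = (2*5/(4 + 5) + (-48 - 1*4 + 5*4²))² = (2*5/9 + (-48 - 4 + 5*16))² = (2*5*(⅑) + (-48 - 4 + 80))² = (10/9 + 28)² = (262/9)² = 68644/81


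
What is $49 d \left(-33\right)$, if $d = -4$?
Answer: $6468$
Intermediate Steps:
$49 d \left(-33\right) = 49 \left(-4\right) \left(-33\right) = \left(-196\right) \left(-33\right) = 6468$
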